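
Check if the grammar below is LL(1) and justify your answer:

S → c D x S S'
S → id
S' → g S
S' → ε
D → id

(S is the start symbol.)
No. Predict set conflict for S': { 'g' }

Relevant sets:
  FOLLOW(S') = { $, 'g' }

For S:
  PREDICT(S → c D x S S') = { 'c' }
  PREDICT(S → id) = { 'id' }
For S':
  PREDICT(S' → g S) = { 'g' }
  PREDICT(S' → ε) = { $, 'g' }
D has a single production, so nothing to check there.

Conflict found: Predict set conflict for S': { 'g' }
The grammar is NOT LL(1).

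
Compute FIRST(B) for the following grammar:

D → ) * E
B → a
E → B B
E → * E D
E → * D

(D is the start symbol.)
From B → a:
  - a is a terminal: add 'a' and stop

Collecting: FIRST(B) = { 'a' }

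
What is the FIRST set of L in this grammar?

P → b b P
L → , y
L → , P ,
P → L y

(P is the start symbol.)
From L → , y:
  - ',' is a terminal: add ',' and stop
From L → , P ,:
  - ',' is a terminal: add ',' and stop

Collecting: FIRST(L) = { ',' }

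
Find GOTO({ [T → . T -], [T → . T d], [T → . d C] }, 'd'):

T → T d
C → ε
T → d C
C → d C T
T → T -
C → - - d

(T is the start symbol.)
{ [C → . - - d], [C → . d C T], [C → .], [T → d . C] }

GOTO(I, 'd') = CLOSURE({ [A → αX.β] : [A → α.Xβ] ∈ I, X = 'd' })

Items with dot before 'd', with the dot advanced:
  [T → . d C] → [T → d . C]
Closure of the advanced items:
  [T → d . C] has the dot before C: add [C → .], [C → . d C T], [C → . - - d]

GOTO = { [C → . - - d], [C → . d C T], [C → .], [T → d . C] }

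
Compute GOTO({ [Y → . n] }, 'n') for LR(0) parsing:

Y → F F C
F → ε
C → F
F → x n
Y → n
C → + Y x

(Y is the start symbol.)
GOTO(I, 'n') = CLOSURE({ [A → αX.β] : [A → α.Xβ] ∈ I, X = 'n' })

Items with dot before 'n', with the dot advanced:
  [Y → . n] → [Y → n .]
Closure adds nothing (no advanced item has the dot before a non-terminal).

GOTO = { [Y → n .] }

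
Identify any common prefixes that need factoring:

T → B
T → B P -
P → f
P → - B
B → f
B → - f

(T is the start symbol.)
Left-factoring is needed when two productions for the same non-terminal
share a common prefix on the right-hand side.

Productions for T:
  T → B
  T → B P -
Productions for P:
  P → f
  P → - B
Productions for B:
  B → f
  B → - f

Found common prefix 'B' in productions for T

Answer: Yes, T has productions with common prefix 'B'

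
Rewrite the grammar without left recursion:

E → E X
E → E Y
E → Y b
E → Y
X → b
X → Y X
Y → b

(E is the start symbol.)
E is directly left-recursive. The standard transformation for
  A → A α₁ | ... | A α_m | β₁ | ... | β_n
is
  A  → β₁ A' | ... | β_n A'
  A' → α₁ A' | ... | α_m A' | ε

E → Y b becomes E → Y b E'
E → Y becomes E → Y E'
E → E X becomes E' → X E'
E → E Y becomes E' → Y E'
Add E' → ε

Productions for other non-terminals are unchanged:
  X → b
  X → Y X
  Y → b

Resulting grammar:
E → Y b E'
E → Y E'
E' → X E'
E' → Y E'
E' → ε
X → b
X → Y X
Y → b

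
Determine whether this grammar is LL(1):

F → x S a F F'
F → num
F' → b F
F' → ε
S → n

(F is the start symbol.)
No. Predict set conflict for F': { 'b' }

A grammar is LL(1) if for each non-terminal N with multiple productions, the predict sets of those productions are pairwise disjoint, where PREDICT(N → α) = (FIRST(α) \ {ε}) ∪ (FOLLOW(N) if α ⇒* ε).

Relevant sets:
  FOLLOW(F') = { $, 'b' }

For F:
  PREDICT(F → x S a F F') = { 'x' }
  PREDICT(F → num) = { 'num' }
For F':
  PREDICT(F' → b F) = { 'b' }
  PREDICT(F' → ε) = { $, 'b' }
S has a single production, so nothing to check there.

Conflict found: Predict set conflict for F': { 'b' }
The grammar is NOT LL(1).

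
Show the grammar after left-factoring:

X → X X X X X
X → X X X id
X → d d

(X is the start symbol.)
Left-factoring transforms A → αβ₁ | αβ₂ into A → αA' and A' → β₁ | β₂
(α is the longest common prefix among the alternatives). Repeat until
no nonterminal has two alternatives with a common prefix.

Round 1: X has alternatives sharing prefix 'X X X'. Introduce X': X → X X X X'
  Add: X' → X X
  Add: X' → id

No remaining common prefixes — done.

Resulting grammar:
X → X X X X'
X' → X X
X' → id
X → d d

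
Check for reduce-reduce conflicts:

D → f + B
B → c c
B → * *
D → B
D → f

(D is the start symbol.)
No reduce-reduce conflicts

A reduce-reduce conflict occurs when an LR(0) state has two complete items [A → α .] and [B → β .] — both call for a reduction, and with no lookahead the parser cannot choose between them.

Augment with D' → D and build the canonical LR(0) collection (I0 = CLOSURE({[D' → . D]}), then GOTO on every symbol after a dot until no new states appear). It has 10 states:
  I0: { [B → . * *], [B → . c c], [D → . B], [D → . f + B], [D → . f], [D' → . D] }  — shift
  I1: { [B → * . *] }  — shift
  I2: { [D → B .] }  — reduce
  I3: { [D' → D .] }  — accept
  I4: { [B → c . c] }  — shift
  I5: { [D → f . + B], [D → f .] }  — shift, reduce
  I6: { [B → . * *], [B → . c c], [D → f + . B] }  — shift
  I7: { [D → f + B .] }  — reduce
  I8: { [B → c c .] }  — reduce
  I9: { [B → * * .] }  — reduce

No state contains more than one complete item.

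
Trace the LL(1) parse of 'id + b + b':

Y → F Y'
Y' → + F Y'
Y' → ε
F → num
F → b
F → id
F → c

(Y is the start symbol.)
Stack is shown with the top on the left.

Stack     Input         Action
------------------------------
Y $       id + b + b $  output Y → F Y'
F Y' $    id + b + b $  output F → id
id Y' $   id + b + b $  match 'id'
Y' $      + b + b $     output Y' → + F Y'
+ F Y' $  + b + b $     match '+'
F Y' $    b + b $       output F → b
b Y' $    b + b $       match 'b'
Y' $      + b $         output Y' → + F Y'
+ F Y' $  + b $         match '+'
F Y' $    b $           output F → b
b Y' $    b $           match 'b'
Y' $      $             output Y' → ε
$         $             accept

The string is accepted.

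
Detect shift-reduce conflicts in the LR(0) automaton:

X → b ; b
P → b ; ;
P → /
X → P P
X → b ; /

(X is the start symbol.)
No shift-reduce conflicts

A shift-reduce conflict occurs when an LR(0) state has both:
  - a complete (reduce) item [A → α .] (dot at the end), and
  - a shift item [B → β . c γ] (dot before a terminal).

Augment with X' → X and build the canonical LR(0) collection (I0 = CLOSURE({[X' → . X]}), then GOTO on every symbol after a dot until no new states appear). It has 12 states:
  I0: { [P → . /], [P → . b ; ;], [X → . P P], [X → . b ; /], [X → . b ; b], [X' → . X] }  — shift
  I1: { [P → / .] }  — reduce
  I2: { [P → . /], [P → . b ; ;], [X → P . P] }  — shift
  I3: { [X' → X .] }  — accept
  I4: { [P → b . ; ;], [X → b . ; /], [X → b . ; b] }  — shift
  I5: { [P → b ; . ;], [X → b ; . /], [X → b ; . b] }  — shift
  I6: { [X → b ; / .] }  — reduce
  I7: { [P → b ; ; .] }  — reduce
  I8: { [X → b ; b .] }  — reduce
  I9: { [X → P P .] }  — reduce
  I10: { [P → b . ; ;] }  — shift
  I11: { [P → b ; . ;] }  — shift

No state contains both a complete item and a shift item.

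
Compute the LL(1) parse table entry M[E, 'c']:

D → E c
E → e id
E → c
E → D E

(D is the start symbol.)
To find M[E, 'c'], we find productions for E where 'c' is in the predict set (PREDICT(N → α) = (FIRST(α) \ {ε}) ∪ (FOLLOW(N) if α ⇒* ε)).

Relevant sets:
  FIRST(D) = { 'c', 'e' }

E → e id: PREDICT = { 'e' }
E → c: PREDICT = { 'c' }
  'c' is in predict set, so this production goes in M[E, 'c']
E → D E: PREDICT = { 'c', 'e' }
  'c' is in predict set, so this production goes in M[E, 'c']

M[E, 'c'] = E → c, E → D E  (a multiply-defined cell — the grammar is not LL(1))

Answer: E → c, E → D E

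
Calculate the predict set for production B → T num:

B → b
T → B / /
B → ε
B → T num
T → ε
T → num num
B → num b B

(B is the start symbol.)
PREDICT(B → T num) = (FIRST(RHS) \ {ε}) ∪ (FOLLOW(B) if ε ∈ FIRST(RHS), i.e. RHS ⇒* ε)
FIRST(T) = { '/', 'b', 'num', ε }
FIRST(T num) = { '/', 'b', 'num' }
ε ∉ FIRST(T num), so FOLLOW(B) is not added.
PREDICT(B → T num) = { '/', 'b', 'num' }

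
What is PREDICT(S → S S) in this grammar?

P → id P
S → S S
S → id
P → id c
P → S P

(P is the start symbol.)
PREDICT(S → S S) = (FIRST(RHS) \ {ε}) ∪ (FOLLOW(S) if ε ∈ FIRST(RHS), i.e. RHS ⇒* ε)
FIRST(S) = { 'id' }
FIRST(S S) = { 'id' }
ε ∉ FIRST(S S), so FOLLOW(S) is not added.
PREDICT(S → S S) = { 'id' }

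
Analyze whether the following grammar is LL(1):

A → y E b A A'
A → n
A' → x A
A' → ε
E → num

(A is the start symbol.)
No. Predict set conflict for A': { 'x' }

A grammar is LL(1) if for each non-terminal N with multiple productions, the predict sets of those productions are pairwise disjoint, where PREDICT(N → α) = (FIRST(α) \ {ε}) ∪ (FOLLOW(N) if α ⇒* ε).

Relevant sets:
  FOLLOW(A') = { $, 'x' }

For A:
  PREDICT(A → y E b A A') = { 'y' }
  PREDICT(A → n) = { 'n' }
For A':
  PREDICT(A' → x A) = { 'x' }
  PREDICT(A' → ε) = { $, 'x' }
E has a single production, so nothing to check there.

Conflict found: Predict set conflict for A': { 'x' }
The grammar is NOT LL(1).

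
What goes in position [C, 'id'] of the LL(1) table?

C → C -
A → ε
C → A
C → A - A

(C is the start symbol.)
Empty (error entry)

To find M[C, 'id'], we find productions for C where 'id' is in the predict set (PREDICT(N → α) = (FIRST(α) \ {ε}) ∪ (FOLLOW(N) if α ⇒* ε)).

Relevant sets:
  FIRST(C) = { '-', ε }
  FIRST(A) = { ε }
  FOLLOW(C) = { $, '-' }

C → C -: PREDICT = { '-' }
C → A: PREDICT = { $, '-' }
C → A - A: PREDICT = { '-' }

M[C, 'id'] is empty (no production applies)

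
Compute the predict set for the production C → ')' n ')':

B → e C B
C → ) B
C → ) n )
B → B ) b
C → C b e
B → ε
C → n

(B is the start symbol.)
{ ')' }

PREDICT(C → ')' n ')') = (FIRST(RHS) \ {ε}) ∪ (FOLLOW(C) if ε ∈ FIRST(RHS), i.e. RHS ⇒* ε)
FIRST(')' n ')') = { ')' }
ε ∉ FIRST(')' n ')'), so FOLLOW(C) is not added.
PREDICT(C → ')' n ')') = { ')' }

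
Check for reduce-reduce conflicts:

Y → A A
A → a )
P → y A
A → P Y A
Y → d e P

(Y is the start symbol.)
No reduce-reduce conflicts

A reduce-reduce conflict occurs when an LR(0) state has two complete items [A → α .] and [B → β .] — both call for a reduction, and with no lookahead the parser cannot choose between them.

Augment with Y' → Y and build the canonical LR(0) collection (I0 = CLOSURE({[Y' → . Y]}), then GOTO on every symbol after a dot until no new states appear). It has 14 states:
  I0: { [A → . P Y A], [A → . a )], [P → . y A], [Y → . A A], [Y → . d e P], [Y' → . Y] }  — shift
  I1: { [A → . P Y A], [A → . a )], [P → . y A], [Y → A . A] }  — shift
  I2: { [A → . P Y A], [A → . a )], [A → P . Y A], [P → . y A], [Y → . A A], [Y → . d e P] }  — shift
  I3: { [Y' → Y .] }  — accept
  I4: { [A → a . )] }  — shift
  I5: { [Y → d . e P] }  — shift
  I6: { [A → . P Y A], [A → . a )], [P → . y A], [P → y . A] }  — shift
  I7: { [P → y A .] }  — reduce
  I8: { [P → . y A], [Y → d e . P] }  — shift
  I9: { [Y → d e P .] }  — reduce
  I10: { [A → a ) .] }  — reduce
  I11: { [A → . P Y A], [A → . a )], [A → P Y . A], [P → . y A] }  — shift
  I12: { [A → P Y A .] }  — reduce
  I13: { [Y → A A .] }  — reduce

No state contains more than one complete item.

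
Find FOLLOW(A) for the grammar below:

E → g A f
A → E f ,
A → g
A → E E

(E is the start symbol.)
In E → g A f: A is followed by f, add FIRST(f) \ {ε} = { 'f' }

Taking the union: FOLLOW(A) = { 'f' }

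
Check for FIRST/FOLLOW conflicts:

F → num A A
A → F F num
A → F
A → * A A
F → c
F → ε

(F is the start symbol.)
A FIRST/FOLLOW conflict occurs when a non-terminal N has a nullable alternative N → β (β ⇒* ε) and another alternative N → α with FIRST(α) ∩ FOLLOW(N) ≠ ∅: on such a lookahead the parser cannot decide between expanding α and letting N vanish via β.

Nullable non-terminals: A, F.
FIRST sets used below: FIRST(F) = { 'c', 'num', ε }

A: nullable alternative(s) A → F; FOLLOW(A) = { $, '*', 'c', 'num' }
  A → F F num: FIRST \ {ε} = { 'c', 'num' } — overlaps FOLLOW(A) on { 'c', 'num' }: CONFLICT
  A → F: FIRST \ {ε} = { 'c', 'num' } — this is the only nullable alternative, skip
  A → * A A: FIRST \ {ε} = { '*' } — overlaps FOLLOW(A) on { '*' }: CONFLICT

F: nullable alternative(s) F → ε; FOLLOW(F) = { $, '*', 'c', 'num' }
  F → num A A: FIRST \ {ε} = { 'num' } — overlaps FOLLOW(F) on { 'num' }: CONFLICT
  F → c: FIRST \ {ε} = { 'c' } — overlaps FOLLOW(F) on { 'c' }: CONFLICT
  F → ε: FIRST \ {ε} = { } — this is the only nullable alternative, skip

So the grammar has 4 FIRST/FOLLOW conflicts (marked CONFLICT above).

Answer: Yes. F → num A A with FOLLOW(F) on { 'num' }; F → c with FOLLOW(F) on { 'c' }; A → F F num with FOLLOW(A) on { 'c', 'num' }; A → '*' A A with FOLLOW(A) on { '*' }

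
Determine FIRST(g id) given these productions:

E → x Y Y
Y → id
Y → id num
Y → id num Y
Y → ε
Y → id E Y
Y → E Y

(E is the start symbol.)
To compute FIRST(g id), process the symbols left to right:
Symbol g is a terminal. Add 'g' and stop.
FIRST(g id) = { 'g' }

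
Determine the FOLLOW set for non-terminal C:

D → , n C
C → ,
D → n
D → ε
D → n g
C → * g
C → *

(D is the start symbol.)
To compute FOLLOW(C), find every occurrence of C on a right-hand side N → α C β: add FIRST(β) \ {ε}, and if β is empty or nullable also add FOLLOW(N). Iterate to a fixed point.

In D → , n C: C is at the end, add FOLLOW(D)

The FOLLOW sets referred to above (computed the same way, to a fixed point):
  FOLLOW(D) = { $ }

Taking the union: FOLLOW(C) = { $ }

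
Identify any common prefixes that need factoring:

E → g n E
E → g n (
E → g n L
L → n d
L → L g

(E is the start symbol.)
Yes, E has productions with common prefix 'g n'

Left-factoring is needed when two productions for the same non-terminal
share a common prefix on the right-hand side.

Productions for E:
  E → g n E
  E → g n (
  E → g n L
Productions for L:
  L → n d
  L → L g

Found common prefix 'g n' in productions for E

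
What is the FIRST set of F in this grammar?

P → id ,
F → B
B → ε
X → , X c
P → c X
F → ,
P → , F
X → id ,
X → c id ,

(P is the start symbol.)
To compute FIRST(F), examine every production with F on the left-hand side, reading each right-hand side left to right until a non-nullable symbol is reached.

FIRST sets of the other non-terminals involved (by the same procedure, iterated to a fixed point):
  FIRST(B) = { ε }

From F → B:
  - B is a non-terminal: add FIRST(B) \ {ε} = { }
    B is nullable and nothing follows, so the whole right-hand side can vanish: ε ∈ FIRST(F)
From F → ,:
  - ',' is a terminal: add ',' and stop

Collecting: FIRST(F) = { ',', ε }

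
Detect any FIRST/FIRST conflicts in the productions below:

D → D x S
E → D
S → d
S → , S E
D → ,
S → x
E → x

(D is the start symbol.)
Yes. D → D x S / D → ',' on { ',' }

A FIRST/FIRST conflict occurs when two productions N → α and N → β for the same non-terminal have FIRST(α) ∩ FIRST(β) ≠ ∅ (with ε ∈ FIRST of a nullable right-hand side, so two nullable alternatives also conflict).

FIRST sets of the non-terminals at (or reachable through a nullable prefix from) the front of some alternative:
  FIRST(D) = { ',' }

Productions for D:
  D → D x S: FIRST = { ',' }
  D → ,: FIRST = { ',' }
Productions for E:
  E → D: FIRST = { ',' }
  E → x: FIRST = { 'x' }
Productions for S:
  S → d: FIRST = { 'd' }
  S → , S E: FIRST = { ',' }
  S → x: FIRST = { 'x' }

Conflict for D: D → D x S and D → ,
  Overlap: { ',' }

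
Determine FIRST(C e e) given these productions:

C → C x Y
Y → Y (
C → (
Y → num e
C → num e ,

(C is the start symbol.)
{ '(', 'num' }

FIRST sets of the non-terminals involved (from the grammar, by fixed-point iteration):
  FIRST(C) = { '(', 'num' }

To compute FIRST(C e e), process the symbols left to right:
Symbol C is a non-terminal. Add FIRST(C) \ {ε} = { '(', 'num' }
C is not nullable (ε ∉ FIRST(C)), so stop here.
FIRST(C e e) = { '(', 'num' }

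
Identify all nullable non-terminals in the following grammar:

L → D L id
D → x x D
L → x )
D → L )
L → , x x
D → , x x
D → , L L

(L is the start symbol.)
A non-terminal is nullable if it can derive ε (the empty string): either it has an ε-production, or it has a production whose right-hand side consists entirely of nullable non-terminals.

There are no ε-productions, so no non-terminal can derive ε.
No non-terminals are nullable.

Answer: None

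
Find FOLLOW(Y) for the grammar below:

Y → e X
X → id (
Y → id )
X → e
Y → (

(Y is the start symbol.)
{ $ }

Y is the start symbol, so $ ∈ FOLLOW(Y).
Y does not occur on any right-hand side.

Taking the union: FOLLOW(Y) = { $ }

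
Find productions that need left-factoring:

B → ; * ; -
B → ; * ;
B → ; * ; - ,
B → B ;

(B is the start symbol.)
Left-factoring is needed when two productions for the same non-terminal
share a common prefix on the right-hand side.

Productions for B:
  B → ; * ; -
  B → ; * ;
  B → ; * ; - ,
  B → B ;

Found common prefix '; * ;' in productions for B

Answer: Yes, B has productions with common prefix '; * ;'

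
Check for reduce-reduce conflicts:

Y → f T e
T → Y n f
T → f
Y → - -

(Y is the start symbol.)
Augment with Y' → Y and build the canonical LR(0) collection (I0 = CLOSURE({[Y' → . Y]}), then GOTO on every symbol after a dot until no new states appear). It has 11 states:
  I0: { [Y → . - -], [Y → . f T e], [Y' → . Y] }  — shift
  I1: { [Y → - . -] }  — shift
  I2: { [Y' → Y .] }  — accept
  I3: { [T → . Y n f], [T → . f], [Y → . - -], [Y → . f T e], [Y → f . T e] }  — shift
  I4: { [Y → f T . e] }  — shift
  I5: { [T → Y . n f] }  — shift
  I6: { [T → . Y n f], [T → . f], [T → f .], [Y → . - -], [Y → . f T e], [Y → f . T e] }  — shift, reduce
  I7: { [T → Y n . f] }  — shift
  I8: { [T → Y n f .] }  — reduce
  I9: { [Y → f T e .] }  — reduce
  I10: { [Y → - - .] }  — reduce

No state contains more than one complete item.

Answer: No reduce-reduce conflicts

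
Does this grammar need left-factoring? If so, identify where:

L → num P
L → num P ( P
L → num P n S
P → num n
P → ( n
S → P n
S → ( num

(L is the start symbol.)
Left-factoring is needed when two productions for the same non-terminal
share a common prefix on the right-hand side.

Productions for L:
  L → num P
  L → num P ( P
  L → num P n S
Productions for P:
  P → num n
  P → ( n
Productions for S:
  S → P n
  S → ( num

Found common prefix 'num P' in productions for L

Answer: Yes, L has productions with common prefix 'num P'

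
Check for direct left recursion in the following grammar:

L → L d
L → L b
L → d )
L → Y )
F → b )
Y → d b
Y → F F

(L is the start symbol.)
Yes, L is left-recursive

Direct left recursion occurs when N → N α for some non-terminal N (the right-hand side begins with the left-hand side itself).

L → L d: LEFT RECURSIVE (starts with L)
L → L b: LEFT RECURSIVE (starts with L)
L → d ): starts with d
L → Y ): starts with Y
F → b ): starts with b
Y → d b: starts with d
Y → F F: starts with F

The grammar has direct left recursion on: L.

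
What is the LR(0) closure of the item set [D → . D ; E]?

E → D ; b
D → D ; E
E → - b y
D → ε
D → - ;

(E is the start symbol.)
{ [D → . - ;], [D → . D ; E], [D → .] }

Start with: [D → . D ; E]
  [D → . D ; E] has the dot before D: add [D → .], [D → . - ;]
No further items can be added.

CLOSURE = { [D → . - ;], [D → . D ; E], [D → .] }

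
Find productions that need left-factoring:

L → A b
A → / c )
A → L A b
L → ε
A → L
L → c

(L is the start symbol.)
Yes, A has productions with common prefix 'L'

Left-factoring is needed when two productions for the same non-terminal
share a common prefix on the right-hand side.

Productions for L:
  L → A b
  L → ε
  L → c
Productions for A:
  A → / c )
  A → L A b
  A → L

Found common prefix 'L' in productions for A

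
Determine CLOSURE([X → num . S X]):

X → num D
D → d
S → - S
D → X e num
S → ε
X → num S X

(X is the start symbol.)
{ [S → . - S], [S → .], [X → num . S X] }

To compute CLOSURE, for each item [A → α.Bβ] where B is a non-terminal, add [B → .γ] for all productions B → γ; repeat for the newly added items until nothing changes.

Start with: [X → num . S X]
  [X → num . S X] has the dot before S: add [S → . - S], [S → .]
No further items can be added.

CLOSURE = { [S → . - S], [S → .], [X → num . S X] }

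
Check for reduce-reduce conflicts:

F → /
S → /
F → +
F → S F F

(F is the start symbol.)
Augment with F' → F and build the canonical LR(0) collection (I0 = CLOSURE({[F' → . F]}), then GOTO on every symbol after a dot until no new states appear). It has 7 states:
  I0: { [F → . +], [F → . /], [F → . S F F], [F' → . F], [S → . /] }  — shift
  I1: { [F → + .] }  — reduce
  I2: { [F → / .], [S → / .] }  — 2 reduces
  I3: { [F' → F .] }  — accept
  I4: { [F → . +], [F → . /], [F → . S F F], [F → S . F F], [S → . /] }  — shift
  I5: { [F → . +], [F → . /], [F → . S F F], [F → S F . F], [S → . /] }  — shift
  I6: { [F → S F F .] }  — reduce

I2 contains complete items [F → / .], [S → / .] — reduce-reduce conflict.

Answer: Yes — I2: [F → / .] vs [S → / .]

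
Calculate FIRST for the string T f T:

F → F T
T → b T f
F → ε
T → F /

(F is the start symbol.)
FIRST sets of the non-terminals involved (from the grammar, by fixed-point iteration):
  FIRST(T) = { '/', 'b' }

To compute FIRST(T f T), process the symbols left to right:
Symbol T is a non-terminal. Add FIRST(T) \ {ε} = { '/', 'b' }
T is not nullable (ε ∉ FIRST(T)), so stop here.
FIRST(T f T) = { '/', 'b' }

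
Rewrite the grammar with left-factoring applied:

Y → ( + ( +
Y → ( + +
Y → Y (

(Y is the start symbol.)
Left-factoring transforms A → αβ₁ | αβ₂ into A → αA' and A' → β₁ | β₂
(α is the longest common prefix among the alternatives). Repeat until
no nonterminal has two alternatives with a common prefix.

Round 1: Y has alternatives sharing prefix '( +'. Introduce Y': Y → ( + Y'
  Add: Y' → ( +
  Add: Y' → +

No remaining common prefixes — done.

Resulting grammar:
Y → ( + Y'
Y' → ( +
Y' → +
Y → Y (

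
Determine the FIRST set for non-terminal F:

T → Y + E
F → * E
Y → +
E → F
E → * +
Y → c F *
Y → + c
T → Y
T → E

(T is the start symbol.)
{ '*' }

From F → * E:
  - '*' is a terminal: add '*' and stop

Collecting: FIRST(F) = { '*' }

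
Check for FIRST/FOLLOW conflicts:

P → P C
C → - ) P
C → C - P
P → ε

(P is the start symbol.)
Yes. P → P C with FOLLOW(P) on { '-' }

A FIRST/FOLLOW conflict occurs when a non-terminal N has a nullable alternative N → β (β ⇒* ε) and another alternative N → α with FIRST(α) ∩ FOLLOW(N) ≠ ∅: on such a lookahead the parser cannot decide between expanding α and letting N vanish via β.

Nullable non-terminals: P.
FIRST sets used below: FIRST(P) = { '-', ε }, FIRST(C) = { '-' }

P: nullable alternative(s) P → ε; FOLLOW(P) = { $, '-' }
  P → P C: FIRST \ {ε} = { '-' } — overlaps FOLLOW(P) on { '-' }: CONFLICT
  P → ε: FIRST \ {ε} = { } — this is the only nullable alternative, skip

C has no nullable alternative, so no FIRST/FOLLOW check is needed there.

So the grammar has 1 FIRST/FOLLOW conflict (marked CONFLICT above).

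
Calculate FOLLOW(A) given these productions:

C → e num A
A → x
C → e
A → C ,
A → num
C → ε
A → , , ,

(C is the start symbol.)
To compute FOLLOW(A), find every occurrence of A on a right-hand side N → α A β: add FIRST(β) \ {ε}, and if β is empty or nullable also add FOLLOW(N). Iterate to a fixed point.

In C → e num A: A is at the end, add FOLLOW(C)

The FOLLOW sets referred to above (computed the same way, to a fixed point):
  FOLLOW(C) = { $, ',' }

Taking the union: FOLLOW(A) = { $, ',' }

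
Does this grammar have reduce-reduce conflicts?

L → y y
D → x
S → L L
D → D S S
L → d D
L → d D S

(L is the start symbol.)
A reduce-reduce conflict occurs when an LR(0) state has two complete items [A → α .] and [B → β .] — both call for a reduction, and with no lookahead the parser cannot choose between them.

Augment with L' → L and build the canonical LR(0) collection (I0 = CLOSURE({[L' → . L]}), then GOTO on every symbol after a dot until no new states appear). It has 11 states:
  I0: { [L → . d D S], [L → . d D], [L → . y y], [L' → . L] }  — shift
  I1: { [L' → L .] }  — accept
  I2: { [D → . D S S], [D → . x], [L → d . D S], [L → d . D] }  — shift
  I3: { [L → y . y] }  — shift
  I4: { [L → y y .] }  — reduce
  I5: { [D → D . S S], [L → . d D S], [L → . d D], [L → . y y], [L → d D . S], [L → d D .], [S → . L L] }  — shift, reduce
  I6: { [D → x .] }  — reduce
  I7: { [L → . d D S], [L → . d D], [L → . y y], [S → L . L] }  — shift
  I8: { [D → D S . S], [L → . d D S], [L → . d D], [L → . y y], [L → d D S .], [S → . L L] }  — shift, reduce
  I9: { [D → D S S .] }  — reduce
  I10: { [S → L L .] }  — reduce

No state contains more than one complete item.

Answer: No reduce-reduce conflicts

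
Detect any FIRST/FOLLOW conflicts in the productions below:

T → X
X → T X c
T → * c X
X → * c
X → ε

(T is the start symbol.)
Yes. T → '*' c X with FOLLOW(T) on { '*' }; X → T X c with FOLLOW(X) on { '*', 'c' }; X → '*' c with FOLLOW(X) on { '*' }

A FIRST/FOLLOW conflict occurs when a non-terminal N has a nullable alternative N → β (β ⇒* ε) and another alternative N → α with FIRST(α) ∩ FOLLOW(N) ≠ ∅: on such a lookahead the parser cannot decide between expanding α and letting N vanish via β.

Nullable non-terminals: T, X.
FIRST sets used below: FIRST(X) = { '*', 'c', ε }, FIRST(T) = { '*', 'c', ε }

T: nullable alternative(s) T → X; FOLLOW(T) = { $, '*', 'c' }
  T → X: FIRST \ {ε} = { '*', 'c' } — this is the only nullable alternative, skip
  T → * c X: FIRST \ {ε} = { '*' } — overlaps FOLLOW(T) on { '*' }: CONFLICT

X: nullable alternative(s) X → ε; FOLLOW(X) = { $, '*', 'c' }
  X → T X c: FIRST \ {ε} = { '*', 'c' } — overlaps FOLLOW(X) on { '*', 'c' }: CONFLICT
  X → * c: FIRST \ {ε} = { '*' } — overlaps FOLLOW(X) on { '*' }: CONFLICT
  X → ε: FIRST \ {ε} = { } — this is the only nullable alternative, skip

So the grammar has 3 FIRST/FOLLOW conflicts (marked CONFLICT above).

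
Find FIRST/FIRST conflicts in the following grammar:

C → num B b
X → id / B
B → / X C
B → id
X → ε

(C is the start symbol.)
A FIRST/FIRST conflict occurs when two productions N → α and N → β for the same non-terminal have FIRST(α) ∩ FIRST(β) ≠ ∅ (with ε ∈ FIRST of a nullable right-hand side, so two nullable alternatives also conflict).

Productions for X:
  X → id / B: FIRST = { 'id' }
  X → ε: FIRST = { ε }
Productions for B:
  B → / X C: FIRST = { '/' }
  B → id: FIRST = { 'id' }
C has only one production, so no FIRST/FIRST conflict is possible there.

All alternatives of each non-terminal have pairwise disjoint FIRST sets.

Answer: No FIRST/FIRST conflicts.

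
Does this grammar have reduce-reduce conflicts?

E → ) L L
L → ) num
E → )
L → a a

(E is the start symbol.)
No reduce-reduce conflicts

A reduce-reduce conflict occurs when an LR(0) state has two complete items [A → α .] and [B → β .] — both call for a reduction, and with no lookahead the parser cannot choose between them.

Augment with E' → E and build the canonical LR(0) collection (I0 = CLOSURE({[E' → . E]}), then GOTO on every symbol after a dot until no new states appear). It has 9 states:
  I0: { [E → . ) L L], [E → . )], [E' → . E] }  — shift
  I1: { [E → ) . L L], [E → ) .], [L → . ) num], [L → . a a] }  — shift, reduce
  I2: { [E' → E .] }  — accept
  I3: { [L → ) . num] }  — shift
  I4: { [E → ) L . L], [L → . ) num], [L → . a a] }  — shift
  I5: { [L → a . a] }  — shift
  I6: { [L → a a .] }  — reduce
  I7: { [E → ) L L .] }  — reduce
  I8: { [L → ) num .] }  — reduce

No state contains more than one complete item.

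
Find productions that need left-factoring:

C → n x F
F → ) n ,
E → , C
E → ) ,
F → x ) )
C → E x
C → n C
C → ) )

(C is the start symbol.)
Left-factoring is needed when two productions for the same non-terminal
share a common prefix on the right-hand side.

Productions for C:
  C → n x F
  C → E x
  C → n C
  C → ) )
Productions for F:
  F → ) n ,
  F → x ) )
Productions for E:
  E → , C
  E → ) ,

Found common prefix 'n' in productions for C

Answer: Yes, C has productions with common prefix 'n'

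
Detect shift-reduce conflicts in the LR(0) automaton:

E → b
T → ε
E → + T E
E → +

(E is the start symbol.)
Augment with E' → E and build the canonical LR(0) collection (I0 = CLOSURE({[E' → . E]}), then GOTO on every symbol after a dot until no new states appear). It has 6 states:
  I0: { [E → . + T E], [E → . +], [E → . b], [E' → . E] }  — shift
  I1: { [E → + . T E], [E → + .], [T → .] }  — 2 reduces
  I2: { [E' → E .] }  — accept
  I3: { [E → b .] }  — reduce
  I4: { [E → + T . E], [E → . + T E], [E → . +], [E → . b] }  — shift
  I5: { [E → + T E .] }  — reduce

No state contains both a complete item and a shift item.

Answer: No shift-reduce conflicts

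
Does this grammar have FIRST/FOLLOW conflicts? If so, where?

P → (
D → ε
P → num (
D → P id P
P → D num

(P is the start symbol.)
Nullable non-terminals: D.
FIRST sets used below: FIRST(P) = { '(', 'num' }

D: nullable alternative(s) D → ε; FOLLOW(D) = { 'num' }
  D → ε: FIRST \ {ε} = { } — this is the only nullable alternative, skip
  D → P id P: FIRST \ {ε} = { '(', 'num' } — overlaps FOLLOW(D) on { 'num' }: CONFLICT

P has no nullable alternative, so no FIRST/FOLLOW check is needed there.

So the grammar has 1 FIRST/FOLLOW conflict (marked CONFLICT above).

Answer: Yes. D → P id P with FOLLOW(D) on { 'num' }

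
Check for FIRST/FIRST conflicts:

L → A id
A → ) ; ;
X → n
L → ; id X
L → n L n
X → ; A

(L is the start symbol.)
No FIRST/FIRST conflicts.

A FIRST/FIRST conflict occurs when two productions N → α and N → β for the same non-terminal have FIRST(α) ∩ FIRST(β) ≠ ∅ (with ε ∈ FIRST of a nullable right-hand side, so two nullable alternatives also conflict).

FIRST sets of the non-terminals at (or reachable through a nullable prefix from) the front of some alternative:
  FIRST(A) = { ')' }

Productions for L:
  L → A id: FIRST = { ')' }
  L → ; id X: FIRST = { ';' }
  L → n L n: FIRST = { 'n' }
Productions for X:
  X → n: FIRST = { 'n' }
  X → ; A: FIRST = { ';' }
A has only one production, so no FIRST/FIRST conflict is possible there.

All alternatives of each non-terminal have pairwise disjoint FIRST sets.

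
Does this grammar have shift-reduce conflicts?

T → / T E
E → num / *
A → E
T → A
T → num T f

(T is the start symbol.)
No shift-reduce conflicts

A shift-reduce conflict occurs when an LR(0) state has both:
  - a complete (reduce) item [A → α .] (dot at the end), and
  - a shift item [B → β . c γ] (dot before a terminal).

Augment with T' → T and build the canonical LR(0) collection (I0 = CLOSURE({[T' → . T]}), then GOTO on every symbol after a dot until no new states appear). It has 14 states:
  I0: { [A → . E], [E → . num / *], [T → . / T E], [T → . A], [T → . num T f], [T' → . T] }  — shift
  I1: { [A → . E], [E → . num / *], [T → . / T E], [T → . A], [T → . num T f], [T → / . T E] }  — shift
  I2: { [T → A .] }  — reduce
  I3: { [A → E .] }  — reduce
  I4: { [T' → T .] }  — accept
  I5: { [A → . E], [E → . num / *], [E → num . / *], [T → . / T E], [T → . A], [T → . num T f], [T → num . T f] }  — shift
  I6: { [A → . E], [E → . num / *], [E → num / . *], [T → . / T E], [T → . A], [T → . num T f], [T → / . T E] }  — shift
  I7: { [T → num T . f] }  — shift
  I8: { [T → num T f .] }  — reduce
  I9: { [E → num / * .] }  — reduce
  I10: { [E → . num / *], [T → / T . E] }  — shift
  I11: { [T → / T E .] }  — reduce
  I12: { [E → num . / *] }  — shift
  I13: { [E → num / . *] }  — shift

No state contains both a complete item and a shift item.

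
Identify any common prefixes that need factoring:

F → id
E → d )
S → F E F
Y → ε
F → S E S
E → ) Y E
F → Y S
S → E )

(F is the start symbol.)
Left-factoring is needed when two productions for the same non-terminal
share a common prefix on the right-hand side.

Productions for F:
  F → id
  F → S E S
  F → Y S
Productions for E:
  E → d )
  E → ) Y E
Productions for S:
  S → F E F
  S → E )

No common prefixes found.

Answer: No, left-factoring is not needed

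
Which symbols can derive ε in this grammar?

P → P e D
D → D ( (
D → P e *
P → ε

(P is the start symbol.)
ε-productions: P → ε
So P is immediately nullable.
No further non-terminal can be added: every production for the remaining non-terminals contains a terminal or a non-nullable non-terminal.
Nullable = { 'P' }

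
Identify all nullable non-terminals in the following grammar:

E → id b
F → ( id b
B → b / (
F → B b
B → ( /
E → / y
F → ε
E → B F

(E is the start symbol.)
{ 'F' }

ε-productions: F → ε
So F is immediately nullable.
No further non-terminal can be added: every production for the remaining non-terminals contains a terminal or a non-nullable non-terminal.
Nullable = { 'F' }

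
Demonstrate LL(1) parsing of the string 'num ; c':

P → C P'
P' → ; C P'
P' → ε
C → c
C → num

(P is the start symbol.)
Stack is shown with the top on the left.

Stack     Input      Action
---------------------------
P $       num ; c $  output P → C P'
C P' $    num ; c $  output C → num
num P' $  num ; c $  match 'num'
P' $      ; c $      output P' → ; C P'
; C P' $  ; c $      match ';'
C P' $    c $        output C → c
c P' $    c $        match 'c'
P' $      $          output P' → ε
$         $          accept

The string is accepted.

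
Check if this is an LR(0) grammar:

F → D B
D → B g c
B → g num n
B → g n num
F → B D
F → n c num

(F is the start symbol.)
Yes, the grammar is LR(0)

Augment with F' → F and build the canonical LR(0) collection (I0 = CLOSURE({[F' → . F]}), then GOTO on every symbol after a dot until no new states appear). It has 18 states:
  I0: { [B → . g n num], [B → . g num n], [D → . B g c], [F → . B D], [F → . D B], [F → . n c num], [F' → . F] }  — shift
  I1: { [B → . g n num], [B → . g num n], [D → . B g c], [D → B . g c], [F → B . D] }  — shift
  I2: { [B → . g n num], [B → . g num n], [F → D . B] }  — shift
  I3: { [F' → F .] }  — accept
  I4: { [B → g . n num], [B → g . num n] }  — shift
  I5: { [F → n . c num] }  — shift
  I6: { [F → n c . num] }  — shift
  I7: { [F → n c num .] }  — reduce
  I8: { [B → g n . num] }  — shift
  I9: { [B → g num . n] }  — shift
  I10: { [B → g num n .] }  — reduce
  I11: { [B → g n num .] }  — reduce
  I12: { [F → D B .] }  — reduce
  I13: { [D → B . g c] }  — shift
  I14: { [F → B D .] }  — reduce
  I15: { [B → g . n num], [B → g . num n], [D → B g . c] }  — shift
  I16: { [D → B g c .] }  — reduce
  I17: { [D → B g . c] }  — shift

Every state is either a pure shift/goto state or contains exactly one complete item and nothing to shift — no conflicts. The grammar is LR(0).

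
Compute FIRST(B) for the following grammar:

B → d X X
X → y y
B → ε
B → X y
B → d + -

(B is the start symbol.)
FIRST sets of the other non-terminals involved (by the same procedure, iterated to a fixed point):
  FIRST(X) = { 'y' }

From B → d X X:
  - d is a terminal: add 'd' and stop
From B → ε:
  - ε-production, so ε ∈ FIRST(B)
From B → X y:
  - X is a non-terminal: add FIRST(X) \ {ε} = { 'y' }
    X is not nullable, so stop
From B → d + -:
  - d is a terminal: add 'd' and stop

Collecting: FIRST(B) = { 'd', 'y', ε }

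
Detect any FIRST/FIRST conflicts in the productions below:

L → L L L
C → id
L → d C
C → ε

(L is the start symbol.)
Yes. L → L L L / L → d C on { 'd' }

FIRST sets of the non-terminals at (or reachable through a nullable prefix from) the front of some alternative:
  FIRST(L) = { 'd' }

Productions for L:
  L → L L L: FIRST = { 'd' }
  L → d C: FIRST = { 'd' }
Productions for C:
  C → id: FIRST = { 'id' }
  C → ε: FIRST = { ε }

Conflict for L: L → L L L and L → d C
  Overlap: { 'd' }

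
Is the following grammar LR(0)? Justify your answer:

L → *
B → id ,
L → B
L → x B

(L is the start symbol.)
Yes, the grammar is LR(0)

Augment with L' → L and build the canonical LR(0) collection (I0 = CLOSURE({[L' → . L]}), then GOTO on every symbol after a dot until no new states appear). It has 8 states:
  I0: { [B → . id ,], [L → . *], [L → . B], [L → . x B], [L' → . L] }  — shift
  I1: { [L → * .] }  — reduce
  I2: { [L → B .] }  — reduce
  I3: { [L' → L .] }  — accept
  I4: { [B → id . ,] }  — shift
  I5: { [B → . id ,], [L → x . B] }  — shift
  I6: { [L → x B .] }  — reduce
  I7: { [B → id , .] }  — reduce

Every state is either a pure shift/goto state or contains exactly one complete item and nothing to shift — no conflicts. The grammar is LR(0).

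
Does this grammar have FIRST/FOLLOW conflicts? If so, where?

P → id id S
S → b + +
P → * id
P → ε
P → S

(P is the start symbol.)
A FIRST/FOLLOW conflict occurs when a non-terminal N has a nullable alternative N → β (β ⇒* ε) and another alternative N → α with FIRST(α) ∩ FOLLOW(N) ≠ ∅: on such a lookahead the parser cannot decide between expanding α and letting N vanish via β.

Nullable non-terminals: P.
FIRST sets used below: FIRST(S) = { 'b' }

P: nullable alternative(s) P → ε; FOLLOW(P) = { $ }
  P → id id S: FIRST \ {ε} = { 'id' } — disjoint from FOLLOW(P)
  P → * id: FIRST \ {ε} = { '*' } — disjoint from FOLLOW(P)
  P → ε: FIRST \ {ε} = { } — this is the only nullable alternative, skip
  P → S: FIRST \ {ε} = { 'b' } — disjoint from FOLLOW(P)

S has no nullable alternative, so no FIRST/FOLLOW check is needed there.

No FIRST/FOLLOW conflicts found.

Answer: No FIRST/FOLLOW conflicts.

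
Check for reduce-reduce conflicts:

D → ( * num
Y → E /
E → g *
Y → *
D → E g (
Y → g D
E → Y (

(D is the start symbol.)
Yes — I7: [E → g * .] vs [Y → * .]

A reduce-reduce conflict occurs when an LR(0) state has two complete items [A → α .] and [B → β .] — both call for a reduction, and with no lookahead the parser cannot choose between them.

Augment with D' → D and build the canonical LR(0) collection (I0 = CLOSURE({[D' → . D]}), then GOTO on every symbol after a dot until no new states appear). It has 15 states:
  I0: { [D → . ( * num], [D → . E g (], [D' → . D], [E → . Y (], [E → . g *], [Y → . *], [Y → . E /], [Y → . g D] }  — shift
  I1: { [D → ( . * num] }  — shift
  I2: { [Y → * .] }  — reduce
  I3: { [D' → D .] }  — accept
  I4: { [D → E . g (], [Y → E . /] }  — shift
  I5: { [E → Y . (] }  — shift
  I6: { [D → . ( * num], [D → . E g (], [E → . Y (], [E → . g *], [E → g . *], [Y → . *], [Y → . E /], [Y → . g D], [Y → g . D] }  — shift
  I7: { [E → g * .], [Y → * .] }  — 2 reduces
  I8: { [Y → g D .] }  — reduce
  I9: { [E → Y ( .] }  — reduce
  I10: { [Y → E / .] }  — reduce
  I11: { [D → E g . (] }  — shift
  I12: { [D → E g ( .] }  — reduce
  I13: { [D → ( * . num] }  — shift
  I14: { [D → ( * num .] }  — reduce

I7 contains complete items [E → g * .], [Y → * .] — reduce-reduce conflict.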